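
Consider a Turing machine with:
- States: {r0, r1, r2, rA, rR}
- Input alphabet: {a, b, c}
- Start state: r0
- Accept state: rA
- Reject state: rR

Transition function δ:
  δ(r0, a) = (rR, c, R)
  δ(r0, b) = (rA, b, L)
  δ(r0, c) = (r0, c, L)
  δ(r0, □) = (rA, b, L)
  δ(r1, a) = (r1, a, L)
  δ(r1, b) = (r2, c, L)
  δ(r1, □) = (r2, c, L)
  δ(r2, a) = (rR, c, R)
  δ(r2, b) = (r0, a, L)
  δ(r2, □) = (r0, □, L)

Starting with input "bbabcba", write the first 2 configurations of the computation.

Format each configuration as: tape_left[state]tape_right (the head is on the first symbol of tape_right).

Transitions applied:
Step 1: δ(r0, b) = (rA, b, L)

The first 2 configurations are:
[r0]bbabcba ⊢ [rA]□bbabcba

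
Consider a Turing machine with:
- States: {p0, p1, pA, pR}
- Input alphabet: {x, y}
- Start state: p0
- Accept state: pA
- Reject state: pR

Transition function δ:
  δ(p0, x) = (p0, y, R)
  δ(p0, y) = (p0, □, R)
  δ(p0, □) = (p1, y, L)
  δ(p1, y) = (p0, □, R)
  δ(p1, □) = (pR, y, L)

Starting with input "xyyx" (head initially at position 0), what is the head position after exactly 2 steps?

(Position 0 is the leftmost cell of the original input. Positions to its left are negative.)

Execution trace (head position shown):
Step 0: [p0]xyyx  (head at position 0)
Step 1: move right → y[p0]yyx  (head at position 1)
Step 2: move right → y□[p0]yx  (head at position 2)

After 2 steps, the head is at position 2.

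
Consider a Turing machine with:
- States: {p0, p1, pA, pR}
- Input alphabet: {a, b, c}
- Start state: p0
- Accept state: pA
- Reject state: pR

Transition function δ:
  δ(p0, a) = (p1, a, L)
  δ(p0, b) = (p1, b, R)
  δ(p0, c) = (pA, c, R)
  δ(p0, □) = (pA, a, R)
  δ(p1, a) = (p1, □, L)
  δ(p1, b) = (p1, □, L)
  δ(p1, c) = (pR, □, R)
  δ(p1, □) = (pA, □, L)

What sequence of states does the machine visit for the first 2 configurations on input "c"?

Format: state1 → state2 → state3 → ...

Execution trace:
Initial: [p0]c
Step 1: δ(p0, c) = (pA, c, R) → c[pA]□

The machine reaches the accept state pA and halts.

State sequence: p0 → pA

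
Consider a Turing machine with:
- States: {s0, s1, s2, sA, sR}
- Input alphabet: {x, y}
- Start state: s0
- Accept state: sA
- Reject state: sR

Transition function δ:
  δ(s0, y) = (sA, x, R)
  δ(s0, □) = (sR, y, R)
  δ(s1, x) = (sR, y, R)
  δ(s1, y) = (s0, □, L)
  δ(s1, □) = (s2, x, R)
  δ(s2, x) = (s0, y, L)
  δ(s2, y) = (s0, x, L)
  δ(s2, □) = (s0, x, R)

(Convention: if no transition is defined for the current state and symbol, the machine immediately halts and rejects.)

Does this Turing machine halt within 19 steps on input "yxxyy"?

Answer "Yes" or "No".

Execution trace:
Initial: [s0]yxxyy
Step 1: δ(s0, y) = (sA, x, R) → x[sA]xxyy

The machine reaches the accept state sA and halts.
The machine halted after 1 step (within the 19-step bound).

Answer: Yes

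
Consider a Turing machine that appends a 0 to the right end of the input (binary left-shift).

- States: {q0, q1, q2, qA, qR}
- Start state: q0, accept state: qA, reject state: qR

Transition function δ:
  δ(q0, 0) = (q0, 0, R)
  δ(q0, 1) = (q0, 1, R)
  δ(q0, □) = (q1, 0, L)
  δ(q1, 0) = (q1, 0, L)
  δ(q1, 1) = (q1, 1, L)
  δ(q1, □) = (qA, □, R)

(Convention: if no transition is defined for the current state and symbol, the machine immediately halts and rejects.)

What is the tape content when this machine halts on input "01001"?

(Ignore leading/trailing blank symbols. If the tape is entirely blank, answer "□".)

Execution trace:
Initial: [q0]01001
Step 1: δ(q0, 0) = (q0, 0, R) → 0[q0]1001
Step 2: δ(q0, 1) = (q0, 1, R) → 01[q0]001
Step 3: δ(q0, 0) = (q0, 0, R) → 010[q0]01
Step 4: δ(q0, 0) = (q0, 0, R) → 0100[q0]1
Step 5: δ(q0, 1) = (q0, 1, R) → 01001[q0]□
Step 6: δ(q0, □) = (q1, 0, L) → 0100[q1]10
Step 7: δ(q1, 1) = (q1, 1, L) → 010[q1]010
Step 8: δ(q1, 0) = (q1, 0, L) → 01[q1]0010
Step 9: δ(q1, 0) = (q1, 0, L) → 0[q1]10010
Step 10: δ(q1, 1) = (q1, 1, L) → [q1]010010
Step 11: δ(q1, 0) = (q1, 0, L) → [q1]□010010
Step 12: δ(q1, □) = (qA, □, R) → □[qA]010010

The machine reaches the accept state qA and halts.

Final tape (ignoring leading/trailing blanks): 010010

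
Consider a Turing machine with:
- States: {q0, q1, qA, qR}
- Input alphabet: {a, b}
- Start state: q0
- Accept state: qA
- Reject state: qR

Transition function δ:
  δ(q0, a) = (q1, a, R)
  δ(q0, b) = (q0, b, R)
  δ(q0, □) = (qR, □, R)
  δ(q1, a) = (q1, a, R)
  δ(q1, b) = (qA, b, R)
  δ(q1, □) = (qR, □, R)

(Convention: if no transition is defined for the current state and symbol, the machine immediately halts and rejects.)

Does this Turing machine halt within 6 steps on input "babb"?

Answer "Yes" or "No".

Execution trace:
Initial: [q0]babb
Step 1: δ(q0, b) = (q0, b, R) → b[q0]abb
Step 2: δ(q0, a) = (q1, a, R) → ba[q1]bb
Step 3: δ(q1, b) = (qA, b, R) → bab[qA]b

The machine reaches the accept state qA and halts.
The machine halted after 3 steps (within the 6-step bound).

Answer: Yes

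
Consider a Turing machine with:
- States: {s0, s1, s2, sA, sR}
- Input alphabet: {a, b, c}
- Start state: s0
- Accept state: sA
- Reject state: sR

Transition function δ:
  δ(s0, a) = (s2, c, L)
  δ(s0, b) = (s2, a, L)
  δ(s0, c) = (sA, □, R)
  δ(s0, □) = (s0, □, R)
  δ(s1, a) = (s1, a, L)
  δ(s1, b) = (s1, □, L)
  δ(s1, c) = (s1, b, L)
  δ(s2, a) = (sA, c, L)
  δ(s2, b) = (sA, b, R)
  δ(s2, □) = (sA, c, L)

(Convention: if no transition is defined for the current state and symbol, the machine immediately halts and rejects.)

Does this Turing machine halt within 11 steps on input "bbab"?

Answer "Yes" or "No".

Execution trace:
Initial: [s0]bbab
Step 1: δ(s0, b) = (s2, a, L) → [s2]□abab
Step 2: δ(s2, □) = (sA, c, L) → [sA]□cabab

The machine reaches the accept state sA and halts.
The machine halted after 2 steps (within the 11-step bound).

Answer: Yes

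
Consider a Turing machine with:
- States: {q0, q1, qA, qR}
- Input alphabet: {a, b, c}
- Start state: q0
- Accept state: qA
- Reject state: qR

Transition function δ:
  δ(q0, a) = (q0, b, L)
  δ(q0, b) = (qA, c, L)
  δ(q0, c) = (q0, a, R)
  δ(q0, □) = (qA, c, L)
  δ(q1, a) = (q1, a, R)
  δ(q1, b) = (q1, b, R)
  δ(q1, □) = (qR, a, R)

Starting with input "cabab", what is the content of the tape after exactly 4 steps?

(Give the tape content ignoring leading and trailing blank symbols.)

Execution trace:
Initial: [q0]cabab
Step 1: δ(q0, c) = (q0, a, R) → a[q0]abab
Step 2: δ(q0, a) = (q0, b, L) → [q0]abbab
Step 3: δ(q0, a) = (q0, b, L) → [q0]□bbbab
Step 4: δ(q0, □) = (qA, c, L) → [qA]□cbbbab

The machine reaches the accept state qA and halts.

After 4 steps, the tape (ignoring leading/trailing blanks) is: cbbbab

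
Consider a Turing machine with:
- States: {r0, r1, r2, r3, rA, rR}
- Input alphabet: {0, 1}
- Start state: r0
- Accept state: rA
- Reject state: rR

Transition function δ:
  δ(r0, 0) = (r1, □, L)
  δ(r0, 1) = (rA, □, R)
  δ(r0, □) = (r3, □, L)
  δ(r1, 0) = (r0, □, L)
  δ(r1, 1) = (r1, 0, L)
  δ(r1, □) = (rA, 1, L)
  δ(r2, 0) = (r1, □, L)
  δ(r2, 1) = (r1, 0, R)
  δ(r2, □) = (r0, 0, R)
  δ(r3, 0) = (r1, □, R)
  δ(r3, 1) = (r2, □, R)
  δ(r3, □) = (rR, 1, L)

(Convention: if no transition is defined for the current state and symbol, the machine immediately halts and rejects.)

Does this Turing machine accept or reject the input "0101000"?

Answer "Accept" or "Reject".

Execution trace:
Initial: [r0]0101000
Step 1: δ(r0, 0) = (r1, □, L) → [r1]□□101000
Step 2: δ(r1, □) = (rA, 1, L) → [rA]□1□101000

The machine reaches the accept state rA and halts.

Answer: Accept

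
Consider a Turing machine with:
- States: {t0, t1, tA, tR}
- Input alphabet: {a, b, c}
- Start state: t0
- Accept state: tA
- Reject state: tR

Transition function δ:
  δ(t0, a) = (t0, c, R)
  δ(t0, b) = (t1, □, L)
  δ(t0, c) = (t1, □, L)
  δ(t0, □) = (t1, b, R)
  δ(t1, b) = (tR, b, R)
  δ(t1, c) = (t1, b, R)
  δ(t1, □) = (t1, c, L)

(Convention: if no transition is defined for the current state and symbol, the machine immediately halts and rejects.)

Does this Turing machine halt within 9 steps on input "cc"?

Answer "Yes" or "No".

Execution trace:
Initial: [t0]cc
Step 1: δ(t0, c) = (t1, □, L) → [t1]□□c
Step 2: δ(t1, □) = (t1, c, L) → [t1]□c□c
Step 3: δ(t1, □) = (t1, c, L) → [t1]□cc□c
Step 4: δ(t1, □) = (t1, c, L) → [t1]□ccc□c
Step 5: δ(t1, □) = (t1, c, L) → [t1]□cccc□c
Step 6: δ(t1, □) = (t1, c, L) → [t1]□ccccc□c
Step 7: δ(t1, □) = (t1, c, L) → [t1]□cccccc□c
Step 8: δ(t1, □) = (t1, c, L) → [t1]□ccccccc□c
Step 9: δ(t1, □) = (t1, c, L) → [t1]□cccccccc□c

The machine has not reached a halting state after 9 steps.
The machine did not halt within the 9-step bound.

Answer: No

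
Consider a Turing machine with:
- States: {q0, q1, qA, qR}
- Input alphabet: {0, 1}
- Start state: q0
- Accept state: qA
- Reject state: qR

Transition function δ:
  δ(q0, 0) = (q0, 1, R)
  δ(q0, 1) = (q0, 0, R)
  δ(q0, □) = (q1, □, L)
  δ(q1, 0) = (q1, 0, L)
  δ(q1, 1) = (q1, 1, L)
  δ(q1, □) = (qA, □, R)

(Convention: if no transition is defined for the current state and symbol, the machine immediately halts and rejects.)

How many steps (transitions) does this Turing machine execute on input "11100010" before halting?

Execution trace:
Initial: [q0]11100010
Step 1: δ(q0, 1) = (q0, 0, R) → 0[q0]1100010
Step 2: δ(q0, 1) = (q0, 0, R) → 00[q0]100010
Step 3: δ(q0, 1) = (q0, 0, R) → 000[q0]00010
Step 4: δ(q0, 0) = (q0, 1, R) → 0001[q0]0010
Step 5: δ(q0, 0) = (q0, 1, R) → 00011[q0]010
Step 6: δ(q0, 0) = (q0, 1, R) → 000111[q0]10
Step 7: δ(q0, 1) = (q0, 0, R) → 0001110[q0]0
Step 8: δ(q0, 0) = (q0, 1, R) → 00011101[q0]□
Step 9: δ(q0, □) = (q1, □, L) → 0001110[q1]1□
Step 10: δ(q1, 1) = (q1, 1, L) → 000111[q1]01□
Step 11: δ(q1, 0) = (q1, 0, L) → 00011[q1]101□
Step 12: δ(q1, 1) = (q1, 1, L) → 0001[q1]1101□
Step 13: δ(q1, 1) = (q1, 1, L) → 000[q1]11101□
Step 14: δ(q1, 1) = (q1, 1, L) → 00[q1]011101□
Step 15: δ(q1, 0) = (q1, 0, L) → 0[q1]0011101□
Step 16: δ(q1, 0) = (q1, 0, L) → [q1]00011101□
Step 17: δ(q1, 0) = (q1, 0, L) → [q1]□00011101□
Step 18: δ(q1, □) = (qA, □, R) → □[qA]00011101□

The machine reaches the accept state qA and halts.

The machine executed 18 steps before halting.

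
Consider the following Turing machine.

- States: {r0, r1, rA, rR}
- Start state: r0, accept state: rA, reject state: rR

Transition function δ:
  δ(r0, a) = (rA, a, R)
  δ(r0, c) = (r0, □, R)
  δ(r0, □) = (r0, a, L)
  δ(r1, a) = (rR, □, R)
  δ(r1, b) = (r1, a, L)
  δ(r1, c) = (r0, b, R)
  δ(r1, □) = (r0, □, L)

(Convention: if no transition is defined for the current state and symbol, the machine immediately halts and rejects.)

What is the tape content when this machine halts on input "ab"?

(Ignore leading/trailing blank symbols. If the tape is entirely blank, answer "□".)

Execution trace:
Initial: [r0]ab
Step 1: δ(r0, a) = (rA, a, R) → a[rA]b

The machine reaches the accept state rA and halts.

Final tape (ignoring leading/trailing blanks): ab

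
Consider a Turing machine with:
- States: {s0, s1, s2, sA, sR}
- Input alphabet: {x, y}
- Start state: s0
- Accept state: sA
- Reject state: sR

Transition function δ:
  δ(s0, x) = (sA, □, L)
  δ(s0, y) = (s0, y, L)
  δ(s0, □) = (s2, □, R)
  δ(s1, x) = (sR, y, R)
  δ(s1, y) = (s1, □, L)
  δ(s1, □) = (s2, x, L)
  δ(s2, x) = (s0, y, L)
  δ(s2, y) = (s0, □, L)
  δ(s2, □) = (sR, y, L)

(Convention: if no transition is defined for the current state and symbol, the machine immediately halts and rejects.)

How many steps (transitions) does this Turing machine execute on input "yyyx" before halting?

Execution trace:
Initial: [s0]yyyx
Step 1: δ(s0, y) = (s0, y, L) → [s0]□yyyx
Step 2: δ(s0, □) = (s2, □, R) → □[s2]yyyx
Step 3: δ(s2, y) = (s0, □, L) → [s0]□□yyx
Step 4: δ(s0, □) = (s2, □, R) → □[s2]□yyx
Step 5: δ(s2, □) = (sR, y, L) → [sR]□yyyx

The machine reaches the reject state sR and halts.

The machine executed 5 steps before halting.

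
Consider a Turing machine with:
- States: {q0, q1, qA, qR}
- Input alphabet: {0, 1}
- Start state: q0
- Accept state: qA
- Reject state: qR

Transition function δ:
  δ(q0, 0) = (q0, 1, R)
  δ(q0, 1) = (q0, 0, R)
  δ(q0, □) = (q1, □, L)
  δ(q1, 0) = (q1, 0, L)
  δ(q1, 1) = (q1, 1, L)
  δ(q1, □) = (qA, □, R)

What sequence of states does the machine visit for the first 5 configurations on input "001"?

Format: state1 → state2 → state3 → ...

Execution trace:
Initial: [q0]001
Step 1: δ(q0, 0) = (q0, 1, R) → 1[q0]01
Step 2: δ(q0, 0) = (q0, 1, R) → 11[q0]1
Step 3: δ(q0, 1) = (q0, 0, R) → 110[q0]□
Step 4: δ(q0, □) = (q1, □, L) → 11[q1]0□

State sequence: q0 → q0 → q0 → q0 → q1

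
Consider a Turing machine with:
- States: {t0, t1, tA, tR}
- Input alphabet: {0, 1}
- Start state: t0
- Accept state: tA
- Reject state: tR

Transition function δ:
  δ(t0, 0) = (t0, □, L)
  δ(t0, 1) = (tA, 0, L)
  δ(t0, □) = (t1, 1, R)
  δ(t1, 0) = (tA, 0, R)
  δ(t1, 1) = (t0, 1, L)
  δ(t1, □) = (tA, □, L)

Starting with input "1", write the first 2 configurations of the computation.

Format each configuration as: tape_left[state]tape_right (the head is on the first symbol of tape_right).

Transitions applied:
Step 1: δ(t0, 1) = (tA, 0, L)

The first 2 configurations are:
[t0]1 ⊢ [tA]□0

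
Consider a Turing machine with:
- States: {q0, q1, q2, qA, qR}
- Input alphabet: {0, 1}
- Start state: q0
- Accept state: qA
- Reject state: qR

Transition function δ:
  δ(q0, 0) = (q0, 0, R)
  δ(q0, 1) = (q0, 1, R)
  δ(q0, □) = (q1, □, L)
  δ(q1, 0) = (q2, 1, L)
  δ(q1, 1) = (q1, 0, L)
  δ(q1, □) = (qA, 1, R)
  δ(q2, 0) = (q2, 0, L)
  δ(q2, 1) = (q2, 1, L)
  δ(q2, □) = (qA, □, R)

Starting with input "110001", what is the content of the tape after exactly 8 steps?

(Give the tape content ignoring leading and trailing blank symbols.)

Execution trace:
Initial: [q0]110001
Step 1: δ(q0, 1) = (q0, 1, R) → 1[q0]10001
Step 2: δ(q0, 1) = (q0, 1, R) → 11[q0]0001
Step 3: δ(q0, 0) = (q0, 0, R) → 110[q0]001
Step 4: δ(q0, 0) = (q0, 0, R) → 1100[q0]01
Step 5: δ(q0, 0) = (q0, 0, R) → 11000[q0]1
Step 6: δ(q0, 1) = (q0, 1, R) → 110001[q0]□
Step 7: δ(q0, □) = (q1, □, L) → 11000[q1]1□
Step 8: δ(q1, 1) = (q1, 0, L) → 1100[q1]00□

After 8 steps, the tape (ignoring leading/trailing blanks) is: 110000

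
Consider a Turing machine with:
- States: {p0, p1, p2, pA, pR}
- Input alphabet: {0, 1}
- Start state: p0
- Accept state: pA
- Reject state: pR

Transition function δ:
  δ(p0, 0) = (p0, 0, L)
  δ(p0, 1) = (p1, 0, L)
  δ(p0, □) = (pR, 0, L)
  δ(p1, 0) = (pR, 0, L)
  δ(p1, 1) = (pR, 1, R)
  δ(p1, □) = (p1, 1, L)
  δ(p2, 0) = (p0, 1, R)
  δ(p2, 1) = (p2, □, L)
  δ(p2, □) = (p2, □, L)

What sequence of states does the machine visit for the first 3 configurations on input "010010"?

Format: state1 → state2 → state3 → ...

Execution trace:
Initial: [p0]010010
Step 1: δ(p0, 0) = (p0, 0, L) → [p0]□010010
Step 2: δ(p0, □) = (pR, 0, L) → [pR]□0010010

The machine reaches the reject state pR and halts.

State sequence: p0 → p0 → pR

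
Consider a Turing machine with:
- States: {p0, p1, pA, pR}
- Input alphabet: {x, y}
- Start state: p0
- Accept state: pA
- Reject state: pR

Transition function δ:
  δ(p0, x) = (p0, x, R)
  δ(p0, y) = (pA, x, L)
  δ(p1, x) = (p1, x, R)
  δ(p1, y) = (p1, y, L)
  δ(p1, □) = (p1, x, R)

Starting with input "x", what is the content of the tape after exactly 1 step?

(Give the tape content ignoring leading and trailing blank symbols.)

Execution trace:
Initial: [p0]x
Step 1: δ(p0, x) = (p0, x, R) → x[p0]□

No transition is defined for δ(p0, □). By convention the machine halts and rejects.

After 1 step, the tape (ignoring leading/trailing blanks) is: x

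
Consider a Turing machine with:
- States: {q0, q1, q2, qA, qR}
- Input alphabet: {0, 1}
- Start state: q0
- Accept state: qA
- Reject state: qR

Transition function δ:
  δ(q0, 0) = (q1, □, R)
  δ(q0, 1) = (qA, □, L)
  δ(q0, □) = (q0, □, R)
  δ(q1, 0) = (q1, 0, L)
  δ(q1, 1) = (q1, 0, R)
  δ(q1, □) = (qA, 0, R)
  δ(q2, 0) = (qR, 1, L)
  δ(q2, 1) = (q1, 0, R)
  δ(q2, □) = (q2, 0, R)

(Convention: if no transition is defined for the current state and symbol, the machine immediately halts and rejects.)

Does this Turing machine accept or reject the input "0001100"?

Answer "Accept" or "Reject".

Execution trace:
Initial: [q0]0001100
Step 1: δ(q0, 0) = (q1, □, R) → □[q1]001100
Step 2: δ(q1, 0) = (q1, 0, L) → [q1]□001100
Step 3: δ(q1, □) = (qA, 0, R) → 0[qA]001100

The machine reaches the accept state qA and halts.

Answer: Accept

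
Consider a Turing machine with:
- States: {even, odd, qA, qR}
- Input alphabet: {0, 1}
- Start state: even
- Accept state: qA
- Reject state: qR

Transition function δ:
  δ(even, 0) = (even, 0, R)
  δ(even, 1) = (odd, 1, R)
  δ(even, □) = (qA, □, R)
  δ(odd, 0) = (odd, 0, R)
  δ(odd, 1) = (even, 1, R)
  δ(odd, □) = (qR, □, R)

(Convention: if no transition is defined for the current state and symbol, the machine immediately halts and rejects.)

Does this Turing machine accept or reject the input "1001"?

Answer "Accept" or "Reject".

Execution trace:
Initial: [even]1001
Step 1: δ(even, 1) = (odd, 1, R) → 1[odd]001
Step 2: δ(odd, 0) = (odd, 0, R) → 10[odd]01
Step 3: δ(odd, 0) = (odd, 0, R) → 100[odd]1
Step 4: δ(odd, 1) = (even, 1, R) → 1001[even]□
Step 5: δ(even, □) = (qA, □, R) → 1001□[qA]□

The machine reaches the accept state qA and halts.

Answer: Accept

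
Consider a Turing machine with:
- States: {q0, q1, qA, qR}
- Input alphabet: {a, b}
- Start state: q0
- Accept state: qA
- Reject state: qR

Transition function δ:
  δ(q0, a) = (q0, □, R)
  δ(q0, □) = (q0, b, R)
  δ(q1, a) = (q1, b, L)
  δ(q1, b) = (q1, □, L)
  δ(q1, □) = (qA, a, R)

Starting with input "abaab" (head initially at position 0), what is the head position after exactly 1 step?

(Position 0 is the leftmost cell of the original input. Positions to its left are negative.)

Execution trace (head position shown):
Step 0: [q0]abaab  (head at position 0)
Step 1: move right → □[q0]baab  (head at position 1)

After 1 step, the head is at position 1.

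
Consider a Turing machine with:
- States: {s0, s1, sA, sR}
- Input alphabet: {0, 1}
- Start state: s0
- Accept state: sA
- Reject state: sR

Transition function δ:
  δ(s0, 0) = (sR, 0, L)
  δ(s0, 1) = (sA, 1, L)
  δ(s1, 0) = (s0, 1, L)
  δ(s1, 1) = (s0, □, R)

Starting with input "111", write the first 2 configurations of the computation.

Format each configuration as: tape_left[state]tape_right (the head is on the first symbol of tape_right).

Transitions applied:
Step 1: δ(s0, 1) = (sA, 1, L)

The first 2 configurations are:
[s0]111 ⊢ [sA]□111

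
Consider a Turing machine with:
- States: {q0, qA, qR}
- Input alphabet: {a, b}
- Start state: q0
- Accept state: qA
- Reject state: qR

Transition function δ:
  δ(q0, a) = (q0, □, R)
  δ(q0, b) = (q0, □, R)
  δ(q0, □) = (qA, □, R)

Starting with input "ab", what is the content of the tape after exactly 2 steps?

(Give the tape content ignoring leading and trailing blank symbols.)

Execution trace:
Initial: [q0]ab
Step 1: δ(q0, a) = (q0, □, R) → □[q0]b
Step 2: δ(q0, b) = (q0, □, R) → □□[q0]□

After 2 steps, the tape (ignoring leading/trailing blanks) is: □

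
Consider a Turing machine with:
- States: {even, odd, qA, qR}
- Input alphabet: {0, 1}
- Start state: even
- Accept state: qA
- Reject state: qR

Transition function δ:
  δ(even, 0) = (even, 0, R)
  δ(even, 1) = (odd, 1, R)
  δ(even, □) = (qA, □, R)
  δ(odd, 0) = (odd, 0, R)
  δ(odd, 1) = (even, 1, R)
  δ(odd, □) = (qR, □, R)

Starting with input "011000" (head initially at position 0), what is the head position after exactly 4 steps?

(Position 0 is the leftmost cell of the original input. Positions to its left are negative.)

Execution trace (head position shown):
Step 0: [even]011000  (head at position 0)
Step 1: move right → 0[even]11000  (head at position 1)
Step 2: move right → 01[odd]1000  (head at position 2)
Step 3: move right → 011[even]000  (head at position 3)
Step 4: move right → 0110[even]00  (head at position 4)

After 4 steps, the head is at position 4.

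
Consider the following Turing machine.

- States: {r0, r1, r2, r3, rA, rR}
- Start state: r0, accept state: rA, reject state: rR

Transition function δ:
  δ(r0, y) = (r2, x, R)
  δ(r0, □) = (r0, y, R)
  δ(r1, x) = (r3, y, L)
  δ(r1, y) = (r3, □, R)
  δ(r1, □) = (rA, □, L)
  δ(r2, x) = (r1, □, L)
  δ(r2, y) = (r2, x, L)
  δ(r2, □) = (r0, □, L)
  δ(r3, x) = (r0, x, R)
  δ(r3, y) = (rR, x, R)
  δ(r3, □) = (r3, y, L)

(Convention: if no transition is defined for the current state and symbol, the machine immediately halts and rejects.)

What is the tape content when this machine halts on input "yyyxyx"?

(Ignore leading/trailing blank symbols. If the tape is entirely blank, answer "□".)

Execution trace:
Initial: [r0]yyyxyx
Step 1: δ(r0, y) = (r2, x, R) → x[r2]yyxyx
Step 2: δ(r2, y) = (r2, x, L) → [r2]xxyxyx
Step 3: δ(r2, x) = (r1, □, L) → [r1]□□xyxyx
Step 4: δ(r1, □) = (rA, □, L) → [rA]□□□xyxyx

The machine reaches the accept state rA and halts.

Final tape (ignoring leading/trailing blanks): xyxyx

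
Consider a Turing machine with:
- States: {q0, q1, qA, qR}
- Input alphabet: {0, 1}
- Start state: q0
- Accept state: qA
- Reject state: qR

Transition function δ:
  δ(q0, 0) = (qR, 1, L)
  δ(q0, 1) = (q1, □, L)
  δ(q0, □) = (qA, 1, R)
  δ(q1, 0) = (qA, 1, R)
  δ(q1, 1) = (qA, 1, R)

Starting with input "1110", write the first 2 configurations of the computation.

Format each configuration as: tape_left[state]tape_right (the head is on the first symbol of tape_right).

Transitions applied:
Step 1: δ(q0, 1) = (q1, □, L)

The first 2 configurations are:
[q0]1110 ⊢ [q1]□□110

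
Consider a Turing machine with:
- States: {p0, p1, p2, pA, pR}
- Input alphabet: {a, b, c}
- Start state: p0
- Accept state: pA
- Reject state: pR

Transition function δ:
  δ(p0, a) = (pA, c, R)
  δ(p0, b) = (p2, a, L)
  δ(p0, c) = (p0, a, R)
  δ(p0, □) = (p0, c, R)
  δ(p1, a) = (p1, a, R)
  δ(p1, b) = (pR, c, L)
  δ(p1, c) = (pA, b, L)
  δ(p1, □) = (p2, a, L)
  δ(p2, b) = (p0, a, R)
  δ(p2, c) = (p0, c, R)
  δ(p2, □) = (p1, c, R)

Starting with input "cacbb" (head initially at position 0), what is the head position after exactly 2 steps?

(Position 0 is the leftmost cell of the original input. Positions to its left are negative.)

Execution trace (head position shown):
Step 0: [p0]cacbb  (head at position 0)
Step 1: move right → a[p0]acbb  (head at position 1)
Step 2: move right → ac[pA]cbb  (head at position 2)

After 2 steps, the head is at position 2.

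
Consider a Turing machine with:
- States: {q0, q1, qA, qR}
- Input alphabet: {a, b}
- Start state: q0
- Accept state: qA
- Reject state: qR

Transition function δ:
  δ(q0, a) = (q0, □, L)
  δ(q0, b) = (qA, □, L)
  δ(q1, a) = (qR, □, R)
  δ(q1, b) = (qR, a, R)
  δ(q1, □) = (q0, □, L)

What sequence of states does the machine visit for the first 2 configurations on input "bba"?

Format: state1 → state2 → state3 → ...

Execution trace:
Initial: [q0]bba
Step 1: δ(q0, b) = (qA, □, L) → [qA]□□ba

The machine reaches the accept state qA and halts.

State sequence: q0 → qA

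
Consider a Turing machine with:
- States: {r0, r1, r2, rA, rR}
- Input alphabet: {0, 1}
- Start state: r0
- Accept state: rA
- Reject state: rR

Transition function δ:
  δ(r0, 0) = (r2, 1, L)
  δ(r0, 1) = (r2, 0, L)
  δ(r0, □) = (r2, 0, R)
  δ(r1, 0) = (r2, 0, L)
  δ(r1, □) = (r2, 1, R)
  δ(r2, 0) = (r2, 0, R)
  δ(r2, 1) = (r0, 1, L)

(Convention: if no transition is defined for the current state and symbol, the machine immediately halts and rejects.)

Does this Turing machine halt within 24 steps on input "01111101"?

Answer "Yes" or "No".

Execution trace:
Initial: [r0]01111101
Step 1: δ(r0, 0) = (r2, 1, L) → [r2]□11111101

No transition is defined for δ(r2, □). By convention the machine halts and rejects.
The machine halted after 1 step (within the 24-step bound).

Answer: Yes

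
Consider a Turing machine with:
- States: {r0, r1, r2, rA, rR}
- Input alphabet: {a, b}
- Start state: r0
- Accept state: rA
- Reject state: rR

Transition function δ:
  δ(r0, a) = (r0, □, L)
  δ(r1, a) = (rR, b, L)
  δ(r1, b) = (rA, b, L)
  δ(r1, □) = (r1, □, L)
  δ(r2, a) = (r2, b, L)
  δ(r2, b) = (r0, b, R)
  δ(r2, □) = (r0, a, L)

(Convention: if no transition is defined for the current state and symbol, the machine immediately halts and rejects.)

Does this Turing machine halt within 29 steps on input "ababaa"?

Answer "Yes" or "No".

Execution trace:
Initial: [r0]ababaa
Step 1: δ(r0, a) = (r0, □, L) → [r0]□□babaa

No transition is defined for δ(r0, □). By convention the machine halts and rejects.
The machine halted after 1 step (within the 29-step bound).

Answer: Yes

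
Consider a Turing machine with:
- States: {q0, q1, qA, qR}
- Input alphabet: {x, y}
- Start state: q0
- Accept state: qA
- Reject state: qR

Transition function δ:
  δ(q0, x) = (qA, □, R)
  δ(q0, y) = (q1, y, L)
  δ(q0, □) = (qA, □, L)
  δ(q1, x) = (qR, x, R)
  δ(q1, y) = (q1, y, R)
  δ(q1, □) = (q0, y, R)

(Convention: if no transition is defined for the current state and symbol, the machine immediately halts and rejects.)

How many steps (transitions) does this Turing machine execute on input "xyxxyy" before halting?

Execution trace:
Initial: [q0]xyxxyy
Step 1: δ(q0, x) = (qA, □, R) → □[qA]yxxyy

The machine reaches the accept state qA and halts.

The machine executed 1 step before halting.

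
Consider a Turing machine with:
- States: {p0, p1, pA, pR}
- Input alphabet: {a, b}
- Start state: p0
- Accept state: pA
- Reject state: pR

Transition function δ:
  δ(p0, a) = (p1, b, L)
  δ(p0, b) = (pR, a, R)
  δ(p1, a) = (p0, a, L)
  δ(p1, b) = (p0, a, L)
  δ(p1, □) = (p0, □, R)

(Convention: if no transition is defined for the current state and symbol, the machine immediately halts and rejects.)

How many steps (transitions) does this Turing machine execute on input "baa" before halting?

Execution trace:
Initial: [p0]baa
Step 1: δ(p0, b) = (pR, a, R) → a[pR]aa

The machine reaches the reject state pR and halts.

The machine executed 1 step before halting.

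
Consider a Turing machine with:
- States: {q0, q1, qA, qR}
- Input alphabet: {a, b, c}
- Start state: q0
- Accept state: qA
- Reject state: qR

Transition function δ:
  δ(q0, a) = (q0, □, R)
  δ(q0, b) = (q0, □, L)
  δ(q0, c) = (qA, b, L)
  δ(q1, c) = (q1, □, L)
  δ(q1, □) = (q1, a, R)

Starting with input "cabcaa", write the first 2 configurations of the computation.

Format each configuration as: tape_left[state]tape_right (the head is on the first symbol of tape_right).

Transitions applied:
Step 1: δ(q0, c) = (qA, b, L)

The first 2 configurations are:
[q0]cabcaa ⊢ [qA]□babcaa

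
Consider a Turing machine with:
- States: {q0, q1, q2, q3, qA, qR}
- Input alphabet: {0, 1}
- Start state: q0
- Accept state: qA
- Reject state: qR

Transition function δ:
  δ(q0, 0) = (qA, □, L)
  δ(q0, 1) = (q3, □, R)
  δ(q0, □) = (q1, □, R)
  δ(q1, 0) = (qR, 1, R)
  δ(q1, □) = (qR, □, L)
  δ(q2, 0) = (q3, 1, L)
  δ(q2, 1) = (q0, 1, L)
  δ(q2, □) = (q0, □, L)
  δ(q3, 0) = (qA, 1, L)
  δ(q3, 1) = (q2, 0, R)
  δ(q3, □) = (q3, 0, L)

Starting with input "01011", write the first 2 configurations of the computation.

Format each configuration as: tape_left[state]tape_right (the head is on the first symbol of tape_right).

Transitions applied:
Step 1: δ(q0, 0) = (qA, □, L)

The first 2 configurations are:
[q0]01011 ⊢ [qA]□□1011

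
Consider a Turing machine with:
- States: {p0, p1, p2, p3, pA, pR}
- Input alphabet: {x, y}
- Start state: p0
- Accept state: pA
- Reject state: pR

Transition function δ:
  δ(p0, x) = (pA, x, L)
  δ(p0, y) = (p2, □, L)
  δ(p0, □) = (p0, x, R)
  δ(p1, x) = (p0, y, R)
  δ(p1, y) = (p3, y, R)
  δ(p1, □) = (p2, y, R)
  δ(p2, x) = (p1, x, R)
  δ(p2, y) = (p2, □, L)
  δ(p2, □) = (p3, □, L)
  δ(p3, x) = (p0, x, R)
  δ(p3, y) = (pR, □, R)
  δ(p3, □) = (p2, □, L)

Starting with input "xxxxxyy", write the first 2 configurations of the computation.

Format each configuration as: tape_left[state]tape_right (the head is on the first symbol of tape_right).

Transitions applied:
Step 1: δ(p0, x) = (pA, x, L)

The first 2 configurations are:
[p0]xxxxxyy ⊢ [pA]□xxxxxyy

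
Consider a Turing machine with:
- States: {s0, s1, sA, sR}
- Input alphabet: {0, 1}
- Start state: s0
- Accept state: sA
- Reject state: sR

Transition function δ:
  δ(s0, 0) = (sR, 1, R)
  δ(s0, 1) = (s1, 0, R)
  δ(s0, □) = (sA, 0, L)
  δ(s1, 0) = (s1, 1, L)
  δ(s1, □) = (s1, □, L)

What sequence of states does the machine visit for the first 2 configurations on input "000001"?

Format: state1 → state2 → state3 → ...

Execution trace:
Initial: [s0]000001
Step 1: δ(s0, 0) = (sR, 1, R) → 1[sR]00001

The machine reaches the reject state sR and halts.

State sequence: s0 → sR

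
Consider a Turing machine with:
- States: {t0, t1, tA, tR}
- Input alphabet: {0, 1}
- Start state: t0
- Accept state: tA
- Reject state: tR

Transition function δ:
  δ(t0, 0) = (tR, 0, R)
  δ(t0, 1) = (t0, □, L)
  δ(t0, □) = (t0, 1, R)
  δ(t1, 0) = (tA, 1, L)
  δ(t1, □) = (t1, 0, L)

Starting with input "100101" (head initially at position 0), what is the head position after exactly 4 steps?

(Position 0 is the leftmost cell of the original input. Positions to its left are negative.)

Execution trace (head position shown):
Step 0: [t0]100101  (head at position 0)
Step 1: move left → [t0]□□00101  (head at position -1)
Step 2: move right → 1[t0]□00101  (head at position 0)
Step 3: move right → 11[t0]00101  (head at position 1)
Step 4: move right → 110[tR]0101  (head at position 2)

After 4 steps, the head is at position 2.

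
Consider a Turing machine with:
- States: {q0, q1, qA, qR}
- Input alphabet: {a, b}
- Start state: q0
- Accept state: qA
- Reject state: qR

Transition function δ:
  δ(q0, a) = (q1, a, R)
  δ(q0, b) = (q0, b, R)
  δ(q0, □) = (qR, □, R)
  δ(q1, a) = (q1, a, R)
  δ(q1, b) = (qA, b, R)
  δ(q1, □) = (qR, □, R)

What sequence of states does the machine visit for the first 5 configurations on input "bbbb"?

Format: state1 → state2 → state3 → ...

Execution trace:
Initial: [q0]bbbb
Step 1: δ(q0, b) = (q0, b, R) → b[q0]bbb
Step 2: δ(q0, b) = (q0, b, R) → bb[q0]bb
Step 3: δ(q0, b) = (q0, b, R) → bbb[q0]b
Step 4: δ(q0, b) = (q0, b, R) → bbbb[q0]□

State sequence: q0 → q0 → q0 → q0 → q0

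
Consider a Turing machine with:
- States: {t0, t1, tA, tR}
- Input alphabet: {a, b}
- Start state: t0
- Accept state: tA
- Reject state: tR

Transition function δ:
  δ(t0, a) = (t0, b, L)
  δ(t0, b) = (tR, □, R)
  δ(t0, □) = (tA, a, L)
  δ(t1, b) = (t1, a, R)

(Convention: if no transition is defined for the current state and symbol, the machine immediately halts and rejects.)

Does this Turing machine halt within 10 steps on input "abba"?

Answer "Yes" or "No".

Execution trace:
Initial: [t0]abba
Step 1: δ(t0, a) = (t0, b, L) → [t0]□bbba
Step 2: δ(t0, □) = (tA, a, L) → [tA]□abbba

The machine reaches the accept state tA and halts.
The machine halted after 2 steps (within the 10-step bound).

Answer: Yes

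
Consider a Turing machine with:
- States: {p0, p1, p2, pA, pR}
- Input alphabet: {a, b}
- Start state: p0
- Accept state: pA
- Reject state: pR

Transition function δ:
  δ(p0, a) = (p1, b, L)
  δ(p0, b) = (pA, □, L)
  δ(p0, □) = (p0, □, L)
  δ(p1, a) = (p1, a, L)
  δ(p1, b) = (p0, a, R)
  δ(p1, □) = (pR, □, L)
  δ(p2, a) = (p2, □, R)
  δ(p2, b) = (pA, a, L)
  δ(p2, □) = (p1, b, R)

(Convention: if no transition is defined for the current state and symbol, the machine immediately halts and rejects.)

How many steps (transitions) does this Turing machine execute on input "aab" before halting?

Execution trace:
Initial: [p0]aab
Step 1: δ(p0, a) = (p1, b, L) → [p1]□bab
Step 2: δ(p1, □) = (pR, □, L) → [pR]□□bab

The machine reaches the reject state pR and halts.

The machine executed 2 steps before halting.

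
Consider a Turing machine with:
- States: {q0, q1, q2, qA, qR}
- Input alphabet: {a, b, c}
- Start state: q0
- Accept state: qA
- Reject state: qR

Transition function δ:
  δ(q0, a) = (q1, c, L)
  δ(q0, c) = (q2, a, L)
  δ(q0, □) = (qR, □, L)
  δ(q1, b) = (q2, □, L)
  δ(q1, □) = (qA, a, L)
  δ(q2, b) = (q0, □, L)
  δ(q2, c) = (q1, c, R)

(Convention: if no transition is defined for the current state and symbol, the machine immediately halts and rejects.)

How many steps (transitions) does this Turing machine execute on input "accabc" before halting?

Execution trace:
Initial: [q0]accabc
Step 1: δ(q0, a) = (q1, c, L) → [q1]□cccabc
Step 2: δ(q1, □) = (qA, a, L) → [qA]□acccabc

The machine reaches the accept state qA and halts.

The machine executed 2 steps before halting.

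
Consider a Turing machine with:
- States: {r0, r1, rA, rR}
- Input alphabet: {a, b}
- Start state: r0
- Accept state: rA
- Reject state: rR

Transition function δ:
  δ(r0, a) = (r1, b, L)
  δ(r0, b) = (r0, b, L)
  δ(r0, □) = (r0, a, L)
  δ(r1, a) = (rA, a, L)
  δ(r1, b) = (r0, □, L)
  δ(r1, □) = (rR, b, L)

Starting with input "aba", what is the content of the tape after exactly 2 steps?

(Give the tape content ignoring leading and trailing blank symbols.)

Execution trace:
Initial: [r0]aba
Step 1: δ(r0, a) = (r1, b, L) → [r1]□bba
Step 2: δ(r1, □) = (rR, b, L) → [rR]□bbba

The machine reaches the reject state rR and halts.

After 2 steps, the tape (ignoring leading/trailing blanks) is: bbba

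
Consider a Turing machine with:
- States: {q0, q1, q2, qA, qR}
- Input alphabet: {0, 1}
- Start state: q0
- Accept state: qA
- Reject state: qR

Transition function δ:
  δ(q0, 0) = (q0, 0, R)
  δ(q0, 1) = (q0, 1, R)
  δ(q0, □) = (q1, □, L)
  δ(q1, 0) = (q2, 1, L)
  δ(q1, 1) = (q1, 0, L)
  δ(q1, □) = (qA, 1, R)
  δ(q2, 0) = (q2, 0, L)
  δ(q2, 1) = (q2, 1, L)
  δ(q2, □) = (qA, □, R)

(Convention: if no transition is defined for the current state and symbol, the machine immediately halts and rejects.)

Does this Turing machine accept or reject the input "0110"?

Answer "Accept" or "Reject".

Execution trace:
Initial: [q0]0110
Step 1: δ(q0, 0) = (q0, 0, R) → 0[q0]110
Step 2: δ(q0, 1) = (q0, 1, R) → 01[q0]10
Step 3: δ(q0, 1) = (q0, 1, R) → 011[q0]0
Step 4: δ(q0, 0) = (q0, 0, R) → 0110[q0]□
Step 5: δ(q0, □) = (q1, □, L) → 011[q1]0□
Step 6: δ(q1, 0) = (q2, 1, L) → 01[q2]11□
Step 7: δ(q2, 1) = (q2, 1, L) → 0[q2]111□
Step 8: δ(q2, 1) = (q2, 1, L) → [q2]0111□
Step 9: δ(q2, 0) = (q2, 0, L) → [q2]□0111□
Step 10: δ(q2, □) = (qA, □, R) → □[qA]0111□

The machine reaches the accept state qA and halts.

Answer: Accept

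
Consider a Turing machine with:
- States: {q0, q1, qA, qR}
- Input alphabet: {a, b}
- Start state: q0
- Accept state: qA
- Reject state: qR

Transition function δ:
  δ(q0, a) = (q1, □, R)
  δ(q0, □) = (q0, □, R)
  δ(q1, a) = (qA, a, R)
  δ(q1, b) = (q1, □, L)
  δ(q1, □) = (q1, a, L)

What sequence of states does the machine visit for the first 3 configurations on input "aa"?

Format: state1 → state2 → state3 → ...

Execution trace:
Initial: [q0]aa
Step 1: δ(q0, a) = (q1, □, R) → □[q1]a
Step 2: δ(q1, a) = (qA, a, R) → □a[qA]□

The machine reaches the accept state qA and halts.

State sequence: q0 → q1 → qA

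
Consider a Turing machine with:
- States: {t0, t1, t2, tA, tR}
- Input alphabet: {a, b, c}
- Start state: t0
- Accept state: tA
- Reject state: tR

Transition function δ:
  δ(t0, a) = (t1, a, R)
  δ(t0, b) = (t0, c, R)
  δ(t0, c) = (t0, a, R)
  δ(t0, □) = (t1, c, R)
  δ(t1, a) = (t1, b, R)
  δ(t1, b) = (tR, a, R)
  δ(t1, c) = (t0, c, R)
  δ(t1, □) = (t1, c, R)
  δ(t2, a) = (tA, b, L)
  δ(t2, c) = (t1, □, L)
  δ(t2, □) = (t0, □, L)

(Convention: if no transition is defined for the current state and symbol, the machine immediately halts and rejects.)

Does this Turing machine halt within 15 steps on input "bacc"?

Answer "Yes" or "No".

Execution trace:
Initial: [t0]bacc
Step 1: δ(t0, b) = (t0, c, R) → c[t0]acc
Step 2: δ(t0, a) = (t1, a, R) → ca[t1]cc
Step 3: δ(t1, c) = (t0, c, R) → cac[t0]c
Step 4: δ(t0, c) = (t0, a, R) → caca[t0]□
Step 5: δ(t0, □) = (t1, c, R) → cacac[t1]□
Step 6: δ(t1, □) = (t1, c, R) → cacacc[t1]□
Step 7: δ(t1, □) = (t1, c, R) → cacaccc[t1]□
Step 8: δ(t1, □) = (t1, c, R) → cacacccc[t1]□
Step 9: δ(t1, □) = (t1, c, R) → cacaccccc[t1]□
Step 10: δ(t1, □) = (t1, c, R) → cacacccccc[t1]□
Step 11: δ(t1, □) = (t1, c, R) → cacaccccccc[t1]□
Step 12: δ(t1, □) = (t1, c, R) → cacacccccccc[t1]□
Step 13: δ(t1, □) = (t1, c, R) → cacaccccccccc[t1]□
Step 14: δ(t1, □) = (t1, c, R) → cacacccccccccc[t1]□
Step 15: δ(t1, □) = (t1, c, R) → cacaccccccccccc[t1]□

The machine has not reached a halting state after 15 steps.
The machine did not halt within the 15-step bound.

Answer: No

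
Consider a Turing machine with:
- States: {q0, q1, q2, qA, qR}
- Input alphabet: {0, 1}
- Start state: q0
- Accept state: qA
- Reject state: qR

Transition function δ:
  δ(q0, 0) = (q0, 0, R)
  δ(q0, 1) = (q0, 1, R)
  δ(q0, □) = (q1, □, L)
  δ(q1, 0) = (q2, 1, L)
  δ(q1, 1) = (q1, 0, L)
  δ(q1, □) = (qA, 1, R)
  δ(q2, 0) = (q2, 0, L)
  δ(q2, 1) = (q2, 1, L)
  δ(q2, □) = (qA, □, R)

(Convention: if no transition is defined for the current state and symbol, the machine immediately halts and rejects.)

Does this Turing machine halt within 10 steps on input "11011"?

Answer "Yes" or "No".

Execution trace:
Initial: [q0]11011
Step 1: δ(q0, 1) = (q0, 1, R) → 1[q0]1011
Step 2: δ(q0, 1) = (q0, 1, R) → 11[q0]011
Step 3: δ(q0, 0) = (q0, 0, R) → 110[q0]11
Step 4: δ(q0, 1) = (q0, 1, R) → 1101[q0]1
Step 5: δ(q0, 1) = (q0, 1, R) → 11011[q0]□
Step 6: δ(q0, □) = (q1, □, L) → 1101[q1]1□
Step 7: δ(q1, 1) = (q1, 0, L) → 110[q1]10□
Step 8: δ(q1, 1) = (q1, 0, L) → 11[q1]000□
Step 9: δ(q1, 0) = (q2, 1, L) → 1[q2]1100□
Step 10: δ(q2, 1) = (q2, 1, L) → [q2]11100□

The machine has not reached a halting state after 10 steps.
The machine did not halt within the 10-step bound.

Answer: No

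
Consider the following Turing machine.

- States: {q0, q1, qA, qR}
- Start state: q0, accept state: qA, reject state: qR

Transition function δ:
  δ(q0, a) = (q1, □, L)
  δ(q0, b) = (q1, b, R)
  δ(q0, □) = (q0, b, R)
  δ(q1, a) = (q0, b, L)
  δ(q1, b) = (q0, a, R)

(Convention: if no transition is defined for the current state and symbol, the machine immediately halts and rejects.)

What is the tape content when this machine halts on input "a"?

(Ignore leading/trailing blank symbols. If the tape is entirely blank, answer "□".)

Execution trace:
Initial: [q0]a
Step 1: δ(q0, a) = (q1, □, L) → [q1]□□

No transition is defined for δ(q1, □). By convention the machine halts and rejects.

Final tape (ignoring leading/trailing blanks): □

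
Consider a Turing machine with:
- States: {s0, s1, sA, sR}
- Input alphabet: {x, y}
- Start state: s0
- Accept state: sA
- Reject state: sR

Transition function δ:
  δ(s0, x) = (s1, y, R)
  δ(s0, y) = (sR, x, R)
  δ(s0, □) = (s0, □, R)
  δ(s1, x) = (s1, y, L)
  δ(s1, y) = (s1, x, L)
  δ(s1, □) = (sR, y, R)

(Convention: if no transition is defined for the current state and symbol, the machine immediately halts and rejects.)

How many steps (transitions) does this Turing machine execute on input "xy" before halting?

Execution trace:
Initial: [s0]xy
Step 1: δ(s0, x) = (s1, y, R) → y[s1]y
Step 2: δ(s1, y) = (s1, x, L) → [s1]yx
Step 3: δ(s1, y) = (s1, x, L) → [s1]□xx
Step 4: δ(s1, □) = (sR, y, R) → y[sR]xx

The machine reaches the reject state sR and halts.

The machine executed 4 steps before halting.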